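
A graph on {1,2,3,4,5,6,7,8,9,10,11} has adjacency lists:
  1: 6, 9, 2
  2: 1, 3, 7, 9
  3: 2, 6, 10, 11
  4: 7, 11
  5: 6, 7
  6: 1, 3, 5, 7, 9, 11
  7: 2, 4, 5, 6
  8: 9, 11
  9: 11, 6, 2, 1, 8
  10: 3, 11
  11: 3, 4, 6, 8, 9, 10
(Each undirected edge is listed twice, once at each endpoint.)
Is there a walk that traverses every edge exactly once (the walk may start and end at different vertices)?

Yes

Degrees: 1:3, 2:4, 3:4, 4:2, 5:2, 6:6, 7:4, 8:2, 9:5, 10:2, 11:6
Odd-degree vertices: 1, 9 (2 total).
With 2 odd-degree vertices and all edges in one connected piece, an Eulerian trail exists (from 1 to 9).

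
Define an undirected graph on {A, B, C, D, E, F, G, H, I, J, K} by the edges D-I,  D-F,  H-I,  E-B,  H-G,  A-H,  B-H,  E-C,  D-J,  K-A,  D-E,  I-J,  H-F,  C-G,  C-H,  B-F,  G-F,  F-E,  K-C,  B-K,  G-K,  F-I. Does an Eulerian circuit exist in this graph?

Degrees: A:2, B:4, C:4, D:4, E:4, F:6, G:4, H:6, I:4, J:2, K:4
All degrees are even and the non-isolated vertices are connected — an Eulerian circuit exists.

Yes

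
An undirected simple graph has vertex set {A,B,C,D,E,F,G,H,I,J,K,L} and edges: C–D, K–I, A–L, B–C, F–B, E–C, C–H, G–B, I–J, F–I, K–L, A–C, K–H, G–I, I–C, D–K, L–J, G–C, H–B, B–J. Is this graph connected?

A breadth-first search from A visits A, L, C, J, K, I, E, B, G, H, D, F — all 12 vertices — so the graph is connected.

Yes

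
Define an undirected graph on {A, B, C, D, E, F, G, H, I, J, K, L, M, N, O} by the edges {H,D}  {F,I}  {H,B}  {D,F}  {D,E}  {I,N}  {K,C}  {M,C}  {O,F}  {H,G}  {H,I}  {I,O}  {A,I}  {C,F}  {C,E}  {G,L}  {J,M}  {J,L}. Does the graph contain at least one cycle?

Yes

|V| = 15, |E| = 18, number of components = 1.
Since 18 > 15 - 1, a cycle must exist; for instance I-F-C-M-J-L-G-H-I.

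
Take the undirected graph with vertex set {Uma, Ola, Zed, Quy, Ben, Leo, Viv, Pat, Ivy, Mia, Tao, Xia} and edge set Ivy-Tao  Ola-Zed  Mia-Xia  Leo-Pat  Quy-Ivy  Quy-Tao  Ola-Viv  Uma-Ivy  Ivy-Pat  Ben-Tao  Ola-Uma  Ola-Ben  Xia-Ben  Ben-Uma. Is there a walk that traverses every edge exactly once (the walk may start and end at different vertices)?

Degrees: Uma:3, Ola:4, Zed:1, Quy:2, Ben:4, Leo:1, Viv:1, Pat:2, Ivy:4, Mia:1, Tao:3, Xia:2
Odd-degree vertices: Uma, Zed, Leo, Viv, Mia, Tao (6 total).
With 6 odd-degree vertices (more than two), no single trail can use every edge.

No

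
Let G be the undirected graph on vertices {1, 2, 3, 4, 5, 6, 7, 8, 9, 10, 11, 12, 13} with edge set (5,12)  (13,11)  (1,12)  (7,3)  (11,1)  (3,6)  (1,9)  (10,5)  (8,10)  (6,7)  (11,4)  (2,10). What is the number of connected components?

Component: {3, 6, 7}
Component: {1, 2, 4, 5, 8, 9, 10, 11, 12, 13}

2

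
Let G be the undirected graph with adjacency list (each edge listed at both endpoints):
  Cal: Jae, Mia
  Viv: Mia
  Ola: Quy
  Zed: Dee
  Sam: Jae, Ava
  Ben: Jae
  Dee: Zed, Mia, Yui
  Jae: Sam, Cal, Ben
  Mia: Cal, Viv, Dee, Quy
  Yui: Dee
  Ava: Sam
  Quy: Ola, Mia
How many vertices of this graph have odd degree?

8

Degrees: Cal:2, Viv:1, Ola:1, Zed:1, Sam:2, Ben:1, Dee:3, Jae:3, Mia:4, Yui:1, Ava:1, Quy:2
Odd-degree vertices: Viv, Ola, Zed, Ben, Dee, Jae, Yui, Ava.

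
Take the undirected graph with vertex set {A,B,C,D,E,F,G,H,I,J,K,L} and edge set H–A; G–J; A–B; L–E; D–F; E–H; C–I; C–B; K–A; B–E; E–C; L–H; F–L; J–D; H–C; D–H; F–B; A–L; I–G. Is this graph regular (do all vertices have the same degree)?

Degrees: A:4, B:4, C:4, D:3, E:4, F:3, G:2, H:5, I:2, J:2, K:1, L:4
Vertex K has degree 1 while H has degree 5, so the graph is not regular.

No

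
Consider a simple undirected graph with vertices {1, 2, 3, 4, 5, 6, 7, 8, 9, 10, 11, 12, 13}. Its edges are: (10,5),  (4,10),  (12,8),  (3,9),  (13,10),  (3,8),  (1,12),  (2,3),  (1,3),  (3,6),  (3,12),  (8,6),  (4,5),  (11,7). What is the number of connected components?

Component: {7, 11}
Component: {4, 5, 10, 13}
Component: {1, 2, 3, 6, 8, 9, 12}

3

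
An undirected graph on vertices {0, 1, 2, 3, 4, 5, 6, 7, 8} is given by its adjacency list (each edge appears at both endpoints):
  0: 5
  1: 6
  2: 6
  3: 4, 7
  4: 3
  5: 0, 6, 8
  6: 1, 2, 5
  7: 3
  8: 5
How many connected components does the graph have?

2

Component: {3, 4, 7}
Component: {0, 1, 2, 5, 6, 8}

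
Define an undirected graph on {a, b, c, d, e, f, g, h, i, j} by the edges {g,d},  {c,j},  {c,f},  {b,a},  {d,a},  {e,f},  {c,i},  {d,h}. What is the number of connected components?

2

Component: {a, b, d, g, h}
Component: {c, e, f, i, j}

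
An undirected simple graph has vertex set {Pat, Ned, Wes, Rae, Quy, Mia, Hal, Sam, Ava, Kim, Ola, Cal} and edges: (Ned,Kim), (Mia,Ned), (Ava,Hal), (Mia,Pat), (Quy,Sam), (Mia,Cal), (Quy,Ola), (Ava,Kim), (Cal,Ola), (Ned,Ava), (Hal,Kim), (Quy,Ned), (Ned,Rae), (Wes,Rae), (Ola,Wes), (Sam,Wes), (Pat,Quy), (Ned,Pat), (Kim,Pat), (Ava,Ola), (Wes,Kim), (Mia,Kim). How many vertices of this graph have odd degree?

0

Degrees: Pat:4, Ned:6, Wes:4, Rae:2, Quy:4, Mia:4, Hal:2, Sam:2, Ava:4, Kim:6, Ola:4, Cal:2
Odd-degree vertices: none.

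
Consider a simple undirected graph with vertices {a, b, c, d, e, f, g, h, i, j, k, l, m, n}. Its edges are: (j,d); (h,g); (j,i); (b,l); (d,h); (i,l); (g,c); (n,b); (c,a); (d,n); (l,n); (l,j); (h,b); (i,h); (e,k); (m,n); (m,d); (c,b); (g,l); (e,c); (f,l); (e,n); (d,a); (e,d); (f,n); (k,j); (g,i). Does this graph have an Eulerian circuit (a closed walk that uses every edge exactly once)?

Degrees: a:2, b:4, c:4, d:6, e:4, f:2, g:4, h:4, i:4, j:4, k:2, l:6, m:2, n:6
All degrees are even and the non-isolated vertices are connected — an Eulerian circuit exists.

Yes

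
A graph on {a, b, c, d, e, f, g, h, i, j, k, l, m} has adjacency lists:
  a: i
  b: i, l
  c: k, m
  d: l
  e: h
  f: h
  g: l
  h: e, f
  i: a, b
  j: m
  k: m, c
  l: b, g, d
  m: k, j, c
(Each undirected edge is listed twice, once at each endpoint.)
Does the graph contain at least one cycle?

Yes

The graph has 13 vertices, 11 edges, and 3 connected components.
One cycle is c-m-k-c.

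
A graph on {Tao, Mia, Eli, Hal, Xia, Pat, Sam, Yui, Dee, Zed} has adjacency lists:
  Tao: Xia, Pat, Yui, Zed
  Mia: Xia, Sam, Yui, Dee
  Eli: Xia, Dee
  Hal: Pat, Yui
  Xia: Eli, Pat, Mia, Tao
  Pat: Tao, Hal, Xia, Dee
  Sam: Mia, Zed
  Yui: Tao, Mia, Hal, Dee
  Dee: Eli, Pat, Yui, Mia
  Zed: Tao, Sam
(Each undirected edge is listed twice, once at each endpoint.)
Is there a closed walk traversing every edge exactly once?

Yes

Degrees: Tao:4, Mia:4, Eli:2, Hal:2, Xia:4, Pat:4, Sam:2, Yui:4, Dee:4, Zed:2
All degrees are even and the non-isolated vertices are connected — an Eulerian circuit exists.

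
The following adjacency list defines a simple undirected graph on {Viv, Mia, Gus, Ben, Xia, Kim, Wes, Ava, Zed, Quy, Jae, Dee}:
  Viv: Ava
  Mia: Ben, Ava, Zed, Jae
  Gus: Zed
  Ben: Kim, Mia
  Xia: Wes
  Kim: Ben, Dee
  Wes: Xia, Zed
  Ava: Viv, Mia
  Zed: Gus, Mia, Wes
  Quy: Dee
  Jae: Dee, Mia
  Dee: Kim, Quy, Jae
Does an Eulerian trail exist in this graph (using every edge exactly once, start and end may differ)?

Degrees: Viv:1, Mia:4, Gus:1, Ben:2, Xia:1, Kim:2, Wes:2, Ava:2, Zed:3, Quy:1, Jae:2, Dee:3
Odd-degree vertices: Viv, Gus, Xia, Zed, Quy, Dee (6 total).
An Eulerian trail requires 0 or 2 odd-degree vertices; here there are 6.

No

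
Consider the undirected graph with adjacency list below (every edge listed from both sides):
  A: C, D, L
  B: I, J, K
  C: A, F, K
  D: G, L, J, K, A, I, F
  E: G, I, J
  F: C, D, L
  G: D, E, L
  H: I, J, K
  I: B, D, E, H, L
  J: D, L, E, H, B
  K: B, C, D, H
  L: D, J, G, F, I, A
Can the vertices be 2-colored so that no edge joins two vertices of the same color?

No

The cycle A-D-L-A has length 3, which is odd, so the graph is not bipartite.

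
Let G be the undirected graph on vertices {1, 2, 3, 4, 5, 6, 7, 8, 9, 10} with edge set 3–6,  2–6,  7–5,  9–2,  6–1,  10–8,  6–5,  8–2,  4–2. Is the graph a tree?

Yes

|V| = 10, |E| = 9.
It is connected with exactly 9 edges, hence acyclic — it is a tree.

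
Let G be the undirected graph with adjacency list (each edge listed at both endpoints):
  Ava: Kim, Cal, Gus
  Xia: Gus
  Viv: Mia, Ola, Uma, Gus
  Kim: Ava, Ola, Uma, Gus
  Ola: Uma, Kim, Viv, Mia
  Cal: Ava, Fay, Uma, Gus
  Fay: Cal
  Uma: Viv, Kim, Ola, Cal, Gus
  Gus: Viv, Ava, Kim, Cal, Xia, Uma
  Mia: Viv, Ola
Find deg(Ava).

Neighbors of Ava: Kim, Cal, Gus.

3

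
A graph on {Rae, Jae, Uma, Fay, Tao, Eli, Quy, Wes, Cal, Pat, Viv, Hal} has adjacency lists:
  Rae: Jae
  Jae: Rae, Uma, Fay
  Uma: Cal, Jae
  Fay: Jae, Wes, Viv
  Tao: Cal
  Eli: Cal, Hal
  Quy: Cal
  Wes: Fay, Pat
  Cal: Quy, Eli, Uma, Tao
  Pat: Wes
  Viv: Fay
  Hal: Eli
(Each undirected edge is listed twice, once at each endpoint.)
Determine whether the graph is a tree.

The graph has 12 vertices and 11 edges.
Connected and |E| = |V| - 1, which characterizes a tree.

Yes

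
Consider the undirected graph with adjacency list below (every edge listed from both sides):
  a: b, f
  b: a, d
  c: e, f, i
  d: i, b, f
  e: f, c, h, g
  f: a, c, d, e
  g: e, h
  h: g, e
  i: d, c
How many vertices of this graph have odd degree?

Degrees: a:2, b:2, c:3, d:3, e:4, f:4, g:2, h:2, i:2
Odd-degree vertices: c, d.

2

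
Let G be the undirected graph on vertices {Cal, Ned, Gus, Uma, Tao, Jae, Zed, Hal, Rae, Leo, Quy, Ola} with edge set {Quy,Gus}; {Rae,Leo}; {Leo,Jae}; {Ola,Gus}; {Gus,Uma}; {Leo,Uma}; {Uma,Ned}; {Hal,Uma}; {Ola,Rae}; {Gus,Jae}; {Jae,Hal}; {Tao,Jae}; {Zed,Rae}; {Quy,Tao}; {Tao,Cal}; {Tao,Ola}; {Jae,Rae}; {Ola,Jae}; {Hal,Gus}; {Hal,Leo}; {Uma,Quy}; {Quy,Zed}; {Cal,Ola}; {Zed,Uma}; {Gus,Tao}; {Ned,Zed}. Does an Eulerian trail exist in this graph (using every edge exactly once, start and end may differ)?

Degrees: Cal:2, Ned:2, Gus:6, Uma:6, Tao:5, Jae:6, Zed:4, Hal:4, Rae:4, Leo:4, Quy:4, Ola:5
Odd-degree vertices: Tao, Ola (2 total).
The non-isolated vertices are connected and exactly 2 have odd degree, so an Eulerian trail exists (from Tao to Ola).

Yes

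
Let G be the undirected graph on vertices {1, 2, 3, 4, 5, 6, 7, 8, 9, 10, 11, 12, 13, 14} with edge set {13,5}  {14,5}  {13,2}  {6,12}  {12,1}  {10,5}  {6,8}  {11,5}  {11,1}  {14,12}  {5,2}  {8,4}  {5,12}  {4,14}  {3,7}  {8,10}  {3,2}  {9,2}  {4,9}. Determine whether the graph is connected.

Yes

A breadth-first search from 1 visits 1, 12, 11, 14, 5, 6, 4, 10, 2, 13, 8, 9, 3, 7 — all 14 vertices — so the graph is connected.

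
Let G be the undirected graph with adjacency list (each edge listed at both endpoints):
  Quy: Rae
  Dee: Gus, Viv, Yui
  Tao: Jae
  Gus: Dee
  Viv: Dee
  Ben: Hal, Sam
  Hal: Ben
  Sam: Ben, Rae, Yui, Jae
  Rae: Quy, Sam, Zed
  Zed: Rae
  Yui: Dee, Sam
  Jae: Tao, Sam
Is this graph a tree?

|V| = 12, |E| = 11.
It is connected with exactly 11 edges, hence acyclic — it is a tree.

Yes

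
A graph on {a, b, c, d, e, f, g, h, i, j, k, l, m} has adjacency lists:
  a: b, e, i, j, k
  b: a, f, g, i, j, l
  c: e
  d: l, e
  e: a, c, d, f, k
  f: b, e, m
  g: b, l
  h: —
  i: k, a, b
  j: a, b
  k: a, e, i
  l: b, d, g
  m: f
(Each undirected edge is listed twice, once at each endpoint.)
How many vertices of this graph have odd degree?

8

Degrees: a:5, b:6, c:1, d:2, e:5, f:3, g:2, h:0, i:3, j:2, k:3, l:3, m:1
Odd-degree vertices: a, c, e, f, i, k, l, m.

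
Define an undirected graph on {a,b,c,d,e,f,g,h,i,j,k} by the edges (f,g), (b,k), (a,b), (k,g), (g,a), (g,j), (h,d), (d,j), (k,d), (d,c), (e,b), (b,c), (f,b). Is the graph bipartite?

Yes

Partition the vertices as {b, d, g, i} vs {a, c, e, f, h, j, k}. Each listed edge has one endpoint in each part, so the graph is bipartite.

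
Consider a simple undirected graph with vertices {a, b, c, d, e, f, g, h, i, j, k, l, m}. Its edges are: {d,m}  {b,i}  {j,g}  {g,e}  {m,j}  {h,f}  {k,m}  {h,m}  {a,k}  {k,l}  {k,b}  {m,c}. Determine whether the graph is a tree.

Yes

The graph has 13 vertices and 12 edges.
It is connected with exactly 12 edges, hence acyclic — it is a tree.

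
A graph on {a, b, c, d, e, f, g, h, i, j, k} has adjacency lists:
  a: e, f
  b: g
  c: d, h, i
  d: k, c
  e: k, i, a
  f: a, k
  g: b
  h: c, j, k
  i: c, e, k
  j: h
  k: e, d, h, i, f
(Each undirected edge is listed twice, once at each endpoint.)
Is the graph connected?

No

Component: {b, g}
Component: {a, c, d, e, f, h, i, j, k}
No edge joins these 2 groups, so the graph is disconnected.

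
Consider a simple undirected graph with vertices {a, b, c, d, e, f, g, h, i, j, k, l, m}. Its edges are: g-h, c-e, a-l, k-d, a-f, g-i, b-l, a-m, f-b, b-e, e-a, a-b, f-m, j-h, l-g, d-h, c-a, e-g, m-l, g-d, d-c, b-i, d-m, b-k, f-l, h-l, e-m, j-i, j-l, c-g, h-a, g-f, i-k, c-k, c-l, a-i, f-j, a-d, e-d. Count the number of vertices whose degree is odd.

Degrees: a:9, b:6, c:6, d:7, e:6, f:6, g:7, h:5, i:5, j:4, k:4, l:8, m:5
Odd-degree vertices: a, d, g, h, i, m.

6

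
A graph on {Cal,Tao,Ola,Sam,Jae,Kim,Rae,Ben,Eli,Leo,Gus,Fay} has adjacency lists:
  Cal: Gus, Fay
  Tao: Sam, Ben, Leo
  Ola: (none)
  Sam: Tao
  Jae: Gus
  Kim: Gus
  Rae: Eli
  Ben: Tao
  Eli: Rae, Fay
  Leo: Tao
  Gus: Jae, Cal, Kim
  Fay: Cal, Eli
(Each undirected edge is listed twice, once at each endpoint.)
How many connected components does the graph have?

Component: {Ola}
Component: {Tao, Sam, Ben, Leo}
Component: {Cal, Jae, Kim, Rae, Eli, Gus, Fay}

3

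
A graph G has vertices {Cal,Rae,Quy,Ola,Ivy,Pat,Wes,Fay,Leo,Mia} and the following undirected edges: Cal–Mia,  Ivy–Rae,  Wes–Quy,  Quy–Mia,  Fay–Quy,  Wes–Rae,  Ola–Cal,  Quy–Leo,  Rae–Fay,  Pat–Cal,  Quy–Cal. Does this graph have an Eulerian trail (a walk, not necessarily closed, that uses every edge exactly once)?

Degrees: Cal:4, Rae:3, Quy:5, Ola:1, Ivy:1, Pat:1, Wes:2, Fay:2, Leo:1, Mia:2
Odd-degree vertices: Rae, Quy, Ola, Ivy, Pat, Leo (6 total).
With 6 odd-degree vertices (more than two), no single trail can use every edge.

No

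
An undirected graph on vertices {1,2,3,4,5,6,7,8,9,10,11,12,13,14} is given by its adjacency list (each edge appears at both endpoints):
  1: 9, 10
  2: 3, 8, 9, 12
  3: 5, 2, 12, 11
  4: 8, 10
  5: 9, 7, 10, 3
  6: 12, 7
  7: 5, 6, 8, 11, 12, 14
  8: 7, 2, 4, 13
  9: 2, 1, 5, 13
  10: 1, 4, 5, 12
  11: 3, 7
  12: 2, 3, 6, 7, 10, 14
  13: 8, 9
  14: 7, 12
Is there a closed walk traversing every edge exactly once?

Yes

Degrees: 1:2, 2:4, 3:4, 4:2, 5:4, 6:2, 7:6, 8:4, 9:4, 10:4, 11:2, 12:6, 13:2, 14:2
All degrees are even and the non-isolated vertices are connected — an Eulerian circuit exists.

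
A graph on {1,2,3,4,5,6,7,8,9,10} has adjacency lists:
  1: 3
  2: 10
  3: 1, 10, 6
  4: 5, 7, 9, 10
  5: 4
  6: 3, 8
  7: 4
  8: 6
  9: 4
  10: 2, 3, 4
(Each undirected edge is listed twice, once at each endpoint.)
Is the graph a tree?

|V| = 10, |E| = 9.
It is connected with exactly 9 edges, hence acyclic — it is a tree.

Yes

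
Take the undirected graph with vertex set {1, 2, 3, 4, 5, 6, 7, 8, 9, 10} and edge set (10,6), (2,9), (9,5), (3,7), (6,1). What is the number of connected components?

5

Component: {4}
Component: {8}
Component: {3, 7}
Component: {1, 6, 10}
Component: {2, 5, 9}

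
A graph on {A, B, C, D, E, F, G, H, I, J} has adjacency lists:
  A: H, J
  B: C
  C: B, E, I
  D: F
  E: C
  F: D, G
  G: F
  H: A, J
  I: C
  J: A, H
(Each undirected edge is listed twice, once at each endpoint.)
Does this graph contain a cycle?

Yes

The graph has 10 vertices, 8 edges, and 3 connected components.
Since 8 > 10 - 3, a cycle must exist; for instance A-H-J-A.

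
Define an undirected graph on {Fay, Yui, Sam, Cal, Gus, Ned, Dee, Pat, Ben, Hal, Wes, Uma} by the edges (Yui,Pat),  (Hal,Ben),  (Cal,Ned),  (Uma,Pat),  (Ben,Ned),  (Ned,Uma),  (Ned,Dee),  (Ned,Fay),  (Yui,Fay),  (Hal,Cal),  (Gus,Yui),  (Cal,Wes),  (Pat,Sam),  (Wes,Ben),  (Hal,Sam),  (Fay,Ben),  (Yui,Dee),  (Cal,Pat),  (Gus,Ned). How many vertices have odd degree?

2

Degrees: Fay:3, Yui:4, Sam:2, Cal:4, Gus:2, Ned:6, Dee:2, Pat:4, Ben:4, Hal:3, Wes:2, Uma:2
Odd-degree vertices: Fay, Hal.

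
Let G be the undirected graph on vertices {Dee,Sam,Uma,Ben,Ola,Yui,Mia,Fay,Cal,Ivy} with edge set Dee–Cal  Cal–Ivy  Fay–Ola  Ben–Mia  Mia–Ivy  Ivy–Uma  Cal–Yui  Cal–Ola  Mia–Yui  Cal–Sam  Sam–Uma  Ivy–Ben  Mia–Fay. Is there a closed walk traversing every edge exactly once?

No

Degrees: Dee:1, Sam:2, Uma:2, Ben:2, Ola:2, Yui:2, Mia:4, Fay:2, Cal:5, Ivy:4
Vertices with odd degree: Dee, Cal. An Eulerian circuit requires all degrees even.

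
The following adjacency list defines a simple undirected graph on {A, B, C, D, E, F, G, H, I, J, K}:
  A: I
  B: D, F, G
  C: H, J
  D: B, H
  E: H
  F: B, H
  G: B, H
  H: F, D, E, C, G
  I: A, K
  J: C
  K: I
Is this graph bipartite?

A valid 2-coloring puts {C, D, E, F, G, I} on one side and {A, B, H, J, K} on the other; every edge crosses between the two sides.

Yes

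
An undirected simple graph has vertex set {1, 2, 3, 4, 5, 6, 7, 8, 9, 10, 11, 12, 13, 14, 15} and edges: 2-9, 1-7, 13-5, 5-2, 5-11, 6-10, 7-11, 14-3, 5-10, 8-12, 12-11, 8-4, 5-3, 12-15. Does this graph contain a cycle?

No

|V| = 15, |E| = 14, number of components = 1.
A forest on 15 vertices with 1 component has exactly 14 edges, which matches — so no cycle.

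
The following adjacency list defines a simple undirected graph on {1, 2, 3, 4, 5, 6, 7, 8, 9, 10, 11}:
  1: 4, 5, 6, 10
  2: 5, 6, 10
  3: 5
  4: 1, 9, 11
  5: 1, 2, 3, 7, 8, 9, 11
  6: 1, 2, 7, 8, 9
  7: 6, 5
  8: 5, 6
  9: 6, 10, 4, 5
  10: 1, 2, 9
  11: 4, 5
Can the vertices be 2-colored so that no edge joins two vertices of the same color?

Yes

A valid 2-coloring puts {4, 5, 6, 10} on one side and {1, 2, 3, 7, 8, 9, 11} on the other; every edge crosses between the two sides.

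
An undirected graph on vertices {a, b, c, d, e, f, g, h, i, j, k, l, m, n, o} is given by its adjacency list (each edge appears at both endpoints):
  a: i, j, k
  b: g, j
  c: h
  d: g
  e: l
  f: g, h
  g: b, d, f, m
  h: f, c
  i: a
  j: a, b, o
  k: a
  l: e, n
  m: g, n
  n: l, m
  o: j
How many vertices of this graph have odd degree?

8

Degrees: a:3, b:2, c:1, d:1, e:1, f:2, g:4, h:2, i:1, j:3, k:1, l:2, m:2, n:2, o:1
Odd-degree vertices: a, c, d, e, i, j, k, o.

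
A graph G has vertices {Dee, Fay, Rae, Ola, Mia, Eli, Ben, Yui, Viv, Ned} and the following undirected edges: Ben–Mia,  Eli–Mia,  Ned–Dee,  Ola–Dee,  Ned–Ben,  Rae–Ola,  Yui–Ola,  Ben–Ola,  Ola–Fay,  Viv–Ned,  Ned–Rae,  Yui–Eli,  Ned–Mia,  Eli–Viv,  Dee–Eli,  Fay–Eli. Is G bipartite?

Ben-Mia-Ned-Ben is an odd cycle (length 3), and a bipartite graph can contain only even cycles.

No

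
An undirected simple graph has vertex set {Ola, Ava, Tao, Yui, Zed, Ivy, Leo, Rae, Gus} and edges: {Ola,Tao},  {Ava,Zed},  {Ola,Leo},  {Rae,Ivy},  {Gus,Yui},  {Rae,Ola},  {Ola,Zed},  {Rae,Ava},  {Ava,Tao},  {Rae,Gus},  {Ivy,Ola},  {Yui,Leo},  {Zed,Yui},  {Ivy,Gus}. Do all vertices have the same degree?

No

Degrees: Ola:5, Ava:3, Tao:2, Yui:3, Zed:3, Ivy:3, Leo:2, Rae:4, Gus:3
Degrees are not all equal (e.g. deg(Tao)=2 but deg(Ola)=5); not regular.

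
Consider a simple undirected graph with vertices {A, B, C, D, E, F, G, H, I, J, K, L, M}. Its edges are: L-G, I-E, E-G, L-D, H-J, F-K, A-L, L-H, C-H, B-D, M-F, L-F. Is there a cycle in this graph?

No

|V| = 13, |E| = 12, number of components = 1.
Since 12 = 13 - 1, the graph is a forest and contains no cycle.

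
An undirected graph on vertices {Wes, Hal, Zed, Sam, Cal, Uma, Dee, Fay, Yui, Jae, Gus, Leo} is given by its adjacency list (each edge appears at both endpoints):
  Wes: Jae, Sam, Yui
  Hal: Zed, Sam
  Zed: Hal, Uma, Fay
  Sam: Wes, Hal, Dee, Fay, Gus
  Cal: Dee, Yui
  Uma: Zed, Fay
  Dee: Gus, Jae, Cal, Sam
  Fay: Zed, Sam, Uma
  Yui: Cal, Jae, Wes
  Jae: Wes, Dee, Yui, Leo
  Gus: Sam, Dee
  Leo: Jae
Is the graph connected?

Starting from Wes and exploring outward reaches every vertex (Wes, Sam, Jae, Yui, Fay, Hal, Dee, Gus, Leo, Cal, Uma, Zed); the graph is connected.

Yes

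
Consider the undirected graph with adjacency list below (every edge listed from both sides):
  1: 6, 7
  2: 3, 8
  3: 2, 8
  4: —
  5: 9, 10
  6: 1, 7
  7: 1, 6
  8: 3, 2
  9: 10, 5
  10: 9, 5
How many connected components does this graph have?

Component: {4}
Component: {1, 6, 7}
Component: {2, 3, 8}
Component: {5, 9, 10}

4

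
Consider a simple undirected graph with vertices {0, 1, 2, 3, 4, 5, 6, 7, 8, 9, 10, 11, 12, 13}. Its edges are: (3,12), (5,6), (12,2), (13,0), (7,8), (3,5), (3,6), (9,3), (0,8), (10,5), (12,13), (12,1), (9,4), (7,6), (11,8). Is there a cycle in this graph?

|V| = 14, |E| = 15, number of components = 1.
One cycle is 0-13-12-3-5-6-7-8-0.

Yes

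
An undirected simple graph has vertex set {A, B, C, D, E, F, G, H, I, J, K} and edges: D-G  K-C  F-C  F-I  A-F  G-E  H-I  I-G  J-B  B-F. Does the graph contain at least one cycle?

No

The graph has 11 vertices, 10 edges, and 1 connected component.
Since 10 = 11 - 1, the graph is a forest and contains no cycle.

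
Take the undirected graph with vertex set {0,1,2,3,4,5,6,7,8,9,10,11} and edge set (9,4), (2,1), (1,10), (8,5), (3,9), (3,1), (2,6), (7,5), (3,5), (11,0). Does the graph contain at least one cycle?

The graph has 12 vertices, 10 edges, and 2 connected components.
Since 10 = 12 - 2, the graph is a forest and contains no cycle.

No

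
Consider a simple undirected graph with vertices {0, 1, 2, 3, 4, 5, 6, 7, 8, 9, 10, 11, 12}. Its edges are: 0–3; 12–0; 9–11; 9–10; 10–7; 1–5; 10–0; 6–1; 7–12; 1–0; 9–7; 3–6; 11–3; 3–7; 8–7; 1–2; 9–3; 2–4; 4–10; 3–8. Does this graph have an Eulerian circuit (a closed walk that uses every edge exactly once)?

No

Degrees: 0:4, 1:4, 2:2, 3:6, 4:2, 5:1, 6:2, 7:5, 8:2, 9:4, 10:4, 11:2, 12:2
5, 7 have odd degree; an Eulerian circuit needs every degree to be even, so none exists.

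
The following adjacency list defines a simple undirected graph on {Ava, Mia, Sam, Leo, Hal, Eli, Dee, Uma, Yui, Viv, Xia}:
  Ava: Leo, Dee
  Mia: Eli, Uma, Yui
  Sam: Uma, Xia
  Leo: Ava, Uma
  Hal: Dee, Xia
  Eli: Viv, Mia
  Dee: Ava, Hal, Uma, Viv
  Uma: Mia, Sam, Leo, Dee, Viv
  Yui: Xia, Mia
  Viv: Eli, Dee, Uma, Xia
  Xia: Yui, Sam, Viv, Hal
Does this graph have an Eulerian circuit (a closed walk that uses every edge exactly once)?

Degrees: Ava:2, Mia:3, Sam:2, Leo:2, Hal:2, Eli:2, Dee:4, Uma:5, Yui:2, Viv:4, Xia:4
Vertices with odd degree: Mia, Uma. An Eulerian circuit requires all degrees even.

No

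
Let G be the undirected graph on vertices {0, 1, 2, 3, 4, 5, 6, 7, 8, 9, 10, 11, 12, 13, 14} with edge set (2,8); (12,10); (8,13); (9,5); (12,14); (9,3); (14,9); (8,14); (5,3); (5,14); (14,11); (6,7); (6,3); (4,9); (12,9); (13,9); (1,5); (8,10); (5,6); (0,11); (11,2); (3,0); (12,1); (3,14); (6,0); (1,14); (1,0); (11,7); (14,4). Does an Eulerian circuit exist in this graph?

Degrees: 0:4, 1:4, 2:2, 3:5, 4:2, 5:5, 6:4, 7:2, 8:4, 9:6, 10:2, 11:4, 12:4, 13:2, 14:8
Vertices with odd degree: 3, 5. An Eulerian circuit requires all degrees even.

No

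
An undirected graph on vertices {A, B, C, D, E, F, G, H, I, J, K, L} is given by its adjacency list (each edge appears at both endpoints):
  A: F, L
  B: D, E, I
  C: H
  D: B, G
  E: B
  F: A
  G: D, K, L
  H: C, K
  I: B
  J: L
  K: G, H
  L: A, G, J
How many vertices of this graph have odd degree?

Degrees: A:2, B:3, C:1, D:2, E:1, F:1, G:3, H:2, I:1, J:1, K:2, L:3
Odd-degree vertices: B, C, E, F, G, I, J, L.

8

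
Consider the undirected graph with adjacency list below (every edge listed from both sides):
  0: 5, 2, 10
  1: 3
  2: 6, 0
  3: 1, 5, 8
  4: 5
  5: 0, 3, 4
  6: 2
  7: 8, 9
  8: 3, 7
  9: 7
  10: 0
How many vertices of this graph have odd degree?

Degrees: 0:3, 1:1, 2:2, 3:3, 4:1, 5:3, 6:1, 7:2, 8:2, 9:1, 10:1
Odd-degree vertices: 0, 1, 3, 4, 5, 6, 9, 10.

8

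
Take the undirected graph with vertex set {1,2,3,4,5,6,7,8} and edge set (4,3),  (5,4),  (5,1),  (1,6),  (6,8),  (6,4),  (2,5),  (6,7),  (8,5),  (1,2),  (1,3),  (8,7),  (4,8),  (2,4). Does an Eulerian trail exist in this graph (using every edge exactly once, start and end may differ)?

Degrees: 1:4, 2:3, 3:2, 4:5, 5:4, 6:4, 7:2, 8:4
Odd-degree vertices: 2, 4 (2 total).
With 2 odd-degree vertices and all edges in one connected piece, an Eulerian trail exists (from 2 to 4).

Yes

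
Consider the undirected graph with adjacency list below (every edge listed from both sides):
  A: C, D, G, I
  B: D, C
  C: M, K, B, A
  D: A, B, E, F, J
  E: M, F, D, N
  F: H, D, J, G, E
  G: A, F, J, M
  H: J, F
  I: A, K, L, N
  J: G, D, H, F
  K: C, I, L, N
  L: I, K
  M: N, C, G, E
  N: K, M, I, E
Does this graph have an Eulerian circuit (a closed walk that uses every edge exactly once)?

Degrees: A:4, B:2, C:4, D:5, E:4, F:5, G:4, H:2, I:4, J:4, K:4, L:2, M:4, N:4
D, F have odd degree; an Eulerian circuit needs every degree to be even, so none exists.

No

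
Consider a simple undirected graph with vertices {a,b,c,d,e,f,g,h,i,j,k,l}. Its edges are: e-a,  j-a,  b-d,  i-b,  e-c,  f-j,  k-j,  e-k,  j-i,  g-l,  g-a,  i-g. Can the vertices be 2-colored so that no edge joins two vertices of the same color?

Yes

A valid 2-coloring puts {b, e, g, h, j} on one side and {a, c, d, f, i, k, l} on the other; every edge crosses between the two sides.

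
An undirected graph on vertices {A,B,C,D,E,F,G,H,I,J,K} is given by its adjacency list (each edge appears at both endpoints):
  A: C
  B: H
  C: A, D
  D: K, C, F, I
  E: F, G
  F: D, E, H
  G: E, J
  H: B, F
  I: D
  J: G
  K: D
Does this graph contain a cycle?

No

The graph has 11 vertices, 10 edges, and 1 connected component.
A forest on 11 vertices with 1 component has exactly 10 edges, which matches — so no cycle.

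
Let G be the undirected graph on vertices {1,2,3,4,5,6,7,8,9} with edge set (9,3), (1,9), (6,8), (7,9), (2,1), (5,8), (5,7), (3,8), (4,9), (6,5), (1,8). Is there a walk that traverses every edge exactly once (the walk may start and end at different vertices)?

No

Degrees: 1:3, 2:1, 3:2, 4:1, 5:3, 6:2, 7:2, 8:4, 9:4
Odd-degree vertices: 1, 2, 4, 5 (4 total).
With 4 odd-degree vertices (more than two), no single trail can use every edge.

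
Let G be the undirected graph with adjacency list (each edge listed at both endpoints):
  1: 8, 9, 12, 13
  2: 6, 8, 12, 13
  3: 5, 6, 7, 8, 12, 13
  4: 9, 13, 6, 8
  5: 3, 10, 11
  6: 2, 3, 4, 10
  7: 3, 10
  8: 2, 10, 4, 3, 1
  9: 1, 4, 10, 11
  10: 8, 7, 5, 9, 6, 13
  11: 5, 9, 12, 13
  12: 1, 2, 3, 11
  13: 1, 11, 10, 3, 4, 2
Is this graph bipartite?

Yes

A valid 2-coloring puts {5, 6, 7, 8, 9, 12, 13} on one side and {1, 2, 3, 4, 10, 11} on the other; every edge crosses between the two sides.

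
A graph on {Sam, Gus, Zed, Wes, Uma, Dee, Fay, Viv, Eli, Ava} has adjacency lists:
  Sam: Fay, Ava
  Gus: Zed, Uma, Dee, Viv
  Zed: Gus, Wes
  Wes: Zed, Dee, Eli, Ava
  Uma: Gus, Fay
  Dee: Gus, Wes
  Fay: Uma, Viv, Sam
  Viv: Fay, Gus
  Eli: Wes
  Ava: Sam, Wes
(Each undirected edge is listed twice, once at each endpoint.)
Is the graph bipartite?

No

The cycle Wes-Dee-Gus-Viv-Fay-Sam-Ava-Wes has length 7, which is odd, so the graph is not bipartite.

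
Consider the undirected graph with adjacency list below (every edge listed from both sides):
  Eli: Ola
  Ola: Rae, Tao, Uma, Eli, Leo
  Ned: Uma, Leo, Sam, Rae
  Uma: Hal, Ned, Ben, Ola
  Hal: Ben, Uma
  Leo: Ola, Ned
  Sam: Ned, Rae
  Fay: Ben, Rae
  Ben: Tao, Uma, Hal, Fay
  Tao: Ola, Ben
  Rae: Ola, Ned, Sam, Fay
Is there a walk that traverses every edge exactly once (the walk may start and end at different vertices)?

Degrees: Eli:1, Ola:5, Ned:4, Uma:4, Hal:2, Leo:2, Sam:2, Fay:2, Ben:4, Tao:2, Rae:4
Odd-degree vertices: Eli, Ola (2 total).
The non-isolated vertices are connected and exactly 2 have odd degree, so an Eulerian trail exists (from Eli to Ola).

Yes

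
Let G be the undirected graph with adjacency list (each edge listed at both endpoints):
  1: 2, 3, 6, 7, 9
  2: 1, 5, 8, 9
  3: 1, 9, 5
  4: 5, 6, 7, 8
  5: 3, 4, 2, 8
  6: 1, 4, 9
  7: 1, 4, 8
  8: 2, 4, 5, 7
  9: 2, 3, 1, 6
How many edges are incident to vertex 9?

4

Neighbors of 9: 1, 2, 3, 6.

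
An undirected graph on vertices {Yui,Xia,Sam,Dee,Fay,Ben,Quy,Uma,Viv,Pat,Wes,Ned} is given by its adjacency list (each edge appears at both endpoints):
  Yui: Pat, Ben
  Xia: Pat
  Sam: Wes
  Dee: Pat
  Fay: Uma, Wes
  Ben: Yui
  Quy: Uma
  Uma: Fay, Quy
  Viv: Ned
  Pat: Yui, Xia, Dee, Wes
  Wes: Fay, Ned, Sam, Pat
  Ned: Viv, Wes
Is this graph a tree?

Yes

The graph has 12 vertices and 11 edges.
It is connected with exactly 11 edges, hence acyclic — it is a tree.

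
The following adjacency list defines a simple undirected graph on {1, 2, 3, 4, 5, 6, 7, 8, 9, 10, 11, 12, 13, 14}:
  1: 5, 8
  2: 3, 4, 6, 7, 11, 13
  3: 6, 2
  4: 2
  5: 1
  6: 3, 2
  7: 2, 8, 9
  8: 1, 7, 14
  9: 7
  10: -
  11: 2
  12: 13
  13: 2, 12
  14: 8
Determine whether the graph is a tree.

The graph has 14 vertices and 13 edges.
It is not connected, so it is not a tree.

No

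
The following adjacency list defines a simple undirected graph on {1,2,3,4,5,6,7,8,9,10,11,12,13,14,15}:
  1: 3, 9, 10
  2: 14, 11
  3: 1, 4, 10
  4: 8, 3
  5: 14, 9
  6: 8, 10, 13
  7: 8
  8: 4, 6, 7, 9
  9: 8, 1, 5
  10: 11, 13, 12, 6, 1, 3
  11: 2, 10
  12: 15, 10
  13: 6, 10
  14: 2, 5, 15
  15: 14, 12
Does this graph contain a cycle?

|V| = 15, |E| = 20, number of components = 1.
Since 20 > 15 - 1, a cycle must exist; for instance 6-13-10-6.

Yes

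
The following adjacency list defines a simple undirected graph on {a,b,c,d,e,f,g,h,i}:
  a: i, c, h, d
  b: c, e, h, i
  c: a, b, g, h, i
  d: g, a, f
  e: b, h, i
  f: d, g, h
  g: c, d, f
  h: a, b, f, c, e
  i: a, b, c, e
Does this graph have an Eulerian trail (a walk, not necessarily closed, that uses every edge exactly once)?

Degrees: a:4, b:4, c:5, d:3, e:3, f:3, g:3, h:5, i:4
Odd-degree vertices: c, d, e, f, g, h (6 total).
With 6 odd-degree vertices (more than two), no single trail can use every edge.

No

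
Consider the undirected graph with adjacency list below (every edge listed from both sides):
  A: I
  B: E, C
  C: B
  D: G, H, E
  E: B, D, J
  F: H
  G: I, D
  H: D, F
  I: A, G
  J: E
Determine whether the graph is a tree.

|V| = 10, |E| = 9.
Connected and |E| = |V| - 1, which characterizes a tree.

Yes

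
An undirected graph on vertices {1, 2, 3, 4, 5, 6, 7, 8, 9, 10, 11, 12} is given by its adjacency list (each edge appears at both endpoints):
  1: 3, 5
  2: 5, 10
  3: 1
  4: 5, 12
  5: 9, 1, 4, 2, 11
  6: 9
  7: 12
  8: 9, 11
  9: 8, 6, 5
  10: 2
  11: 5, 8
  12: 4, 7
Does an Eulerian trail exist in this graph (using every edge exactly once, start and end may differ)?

Degrees: 1:2, 2:2, 3:1, 4:2, 5:5, 6:1, 7:1, 8:2, 9:3, 10:1, 11:2, 12:2
Odd-degree vertices: 3, 5, 6, 7, 9, 10 (6 total).
An Eulerian trail requires 0 or 2 odd-degree vertices; here there are 6.

No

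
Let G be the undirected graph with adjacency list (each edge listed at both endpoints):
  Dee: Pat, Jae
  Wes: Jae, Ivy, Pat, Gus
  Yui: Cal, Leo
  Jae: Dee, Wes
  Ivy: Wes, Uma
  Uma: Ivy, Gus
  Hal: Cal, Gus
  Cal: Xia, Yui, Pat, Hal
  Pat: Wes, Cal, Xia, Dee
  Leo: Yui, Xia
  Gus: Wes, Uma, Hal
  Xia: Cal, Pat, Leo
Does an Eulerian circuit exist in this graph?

No

Degrees: Dee:2, Wes:4, Yui:2, Jae:2, Ivy:2, Uma:2, Hal:2, Cal:4, Pat:4, Leo:2, Gus:3, Xia:3
Vertices with odd degree: Gus, Xia. An Eulerian circuit requires all degrees even.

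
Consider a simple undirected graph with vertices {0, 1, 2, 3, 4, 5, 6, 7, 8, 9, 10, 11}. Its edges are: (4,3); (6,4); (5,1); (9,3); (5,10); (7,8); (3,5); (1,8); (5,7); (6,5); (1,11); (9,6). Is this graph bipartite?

A valid 2-coloring puts {0, 2, 4, 5, 8, 9, 11} on one side and {1, 3, 6, 7, 10} on the other; every edge crosses between the two sides.

Yes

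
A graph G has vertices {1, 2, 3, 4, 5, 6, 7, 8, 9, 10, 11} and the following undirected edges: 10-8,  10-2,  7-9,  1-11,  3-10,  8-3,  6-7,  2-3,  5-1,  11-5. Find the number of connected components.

Component: {4}
Component: {1, 5, 11}
Component: {6, 7, 9}
Component: {2, 3, 8, 10}

4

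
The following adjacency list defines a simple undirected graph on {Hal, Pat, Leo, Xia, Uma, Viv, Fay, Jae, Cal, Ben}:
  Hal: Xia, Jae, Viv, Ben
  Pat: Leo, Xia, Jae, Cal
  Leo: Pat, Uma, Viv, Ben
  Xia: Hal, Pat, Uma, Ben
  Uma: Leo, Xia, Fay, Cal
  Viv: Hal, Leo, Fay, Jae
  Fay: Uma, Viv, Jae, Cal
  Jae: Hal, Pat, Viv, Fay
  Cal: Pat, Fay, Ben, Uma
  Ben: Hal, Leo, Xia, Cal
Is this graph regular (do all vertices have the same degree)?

Yes

Degrees: Hal:4, Pat:4, Leo:4, Xia:4, Uma:4, Viv:4, Fay:4, Jae:4, Cal:4, Ben:4
Every vertex has degree 4, so the graph is 4-regular.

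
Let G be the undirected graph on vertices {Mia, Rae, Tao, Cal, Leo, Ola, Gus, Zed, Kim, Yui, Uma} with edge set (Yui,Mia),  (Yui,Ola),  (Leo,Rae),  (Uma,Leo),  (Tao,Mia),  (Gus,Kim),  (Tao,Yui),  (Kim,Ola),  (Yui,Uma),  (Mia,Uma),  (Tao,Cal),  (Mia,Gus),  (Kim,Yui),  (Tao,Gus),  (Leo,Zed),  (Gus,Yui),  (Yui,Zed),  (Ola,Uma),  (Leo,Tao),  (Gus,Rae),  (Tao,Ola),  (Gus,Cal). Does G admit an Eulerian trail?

Yes

Degrees: Mia:4, Rae:2, Tao:6, Cal:2, Leo:4, Ola:4, Gus:6, Zed:2, Kim:3, Yui:7, Uma:4
Odd-degree vertices: Kim, Yui (2 total).
With 2 odd-degree vertices and all edges in one connected piece, an Eulerian trail exists (from Kim to Yui).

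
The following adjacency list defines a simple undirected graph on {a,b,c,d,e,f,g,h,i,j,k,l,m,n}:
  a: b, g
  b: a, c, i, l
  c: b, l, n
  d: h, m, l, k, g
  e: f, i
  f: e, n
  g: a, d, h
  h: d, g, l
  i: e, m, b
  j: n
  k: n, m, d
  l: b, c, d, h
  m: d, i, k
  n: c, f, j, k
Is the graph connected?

Yes

A breadth-first search from a visits a, g, b, d, h, c, l, i, m, k, n, e, f, j — all 14 vertices — so the graph is connected.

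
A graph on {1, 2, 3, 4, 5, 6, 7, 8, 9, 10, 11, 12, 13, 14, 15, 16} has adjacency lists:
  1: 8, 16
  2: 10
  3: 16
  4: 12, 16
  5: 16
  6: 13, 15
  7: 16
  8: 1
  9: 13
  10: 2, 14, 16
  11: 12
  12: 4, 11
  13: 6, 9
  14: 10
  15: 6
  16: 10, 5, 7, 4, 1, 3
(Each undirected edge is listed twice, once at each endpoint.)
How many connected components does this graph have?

2

Component: {6, 9, 13, 15}
Component: {1, 2, 3, 4, 5, 7, 8, 10, 11, 12, 14, 16}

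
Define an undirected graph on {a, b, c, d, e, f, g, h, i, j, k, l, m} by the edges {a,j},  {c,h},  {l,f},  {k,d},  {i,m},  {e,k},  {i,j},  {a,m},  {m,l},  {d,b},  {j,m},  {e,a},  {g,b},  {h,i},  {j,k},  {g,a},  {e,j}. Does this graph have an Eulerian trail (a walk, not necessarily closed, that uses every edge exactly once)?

No

Degrees: a:4, b:2, c:1, d:2, e:3, f:1, g:2, h:2, i:3, j:5, k:3, l:2, m:4
Odd-degree vertices: c, e, f, i, j, k (6 total).
With 6 odd-degree vertices (more than two), no single trail can use every edge.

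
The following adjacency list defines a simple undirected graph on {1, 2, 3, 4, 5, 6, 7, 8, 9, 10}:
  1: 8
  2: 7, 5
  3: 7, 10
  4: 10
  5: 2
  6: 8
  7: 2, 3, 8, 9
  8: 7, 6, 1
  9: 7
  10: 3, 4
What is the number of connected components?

1

Component: {1, 2, 3, 4, 5, 6, 7, 8, 9, 10}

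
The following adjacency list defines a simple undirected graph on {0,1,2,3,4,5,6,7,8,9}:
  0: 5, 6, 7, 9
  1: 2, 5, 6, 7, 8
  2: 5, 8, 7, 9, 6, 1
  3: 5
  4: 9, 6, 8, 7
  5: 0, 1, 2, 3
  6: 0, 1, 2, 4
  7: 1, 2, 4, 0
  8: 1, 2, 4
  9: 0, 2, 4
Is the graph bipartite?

No

The cycle 5-1-2-5 has length 3, which is odd, so the graph is not bipartite.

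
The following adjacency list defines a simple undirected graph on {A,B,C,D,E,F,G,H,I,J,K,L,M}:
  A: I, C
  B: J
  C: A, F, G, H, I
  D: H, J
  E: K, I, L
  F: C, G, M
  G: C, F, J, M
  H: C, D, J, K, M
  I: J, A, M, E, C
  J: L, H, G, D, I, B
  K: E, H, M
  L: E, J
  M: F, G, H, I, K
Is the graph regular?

No

Degrees: A:2, B:1, C:5, D:2, E:3, F:3, G:4, H:5, I:5, J:6, K:3, L:2, M:5
Degrees are not all equal (e.g. deg(B)=1 but deg(J)=6); not regular.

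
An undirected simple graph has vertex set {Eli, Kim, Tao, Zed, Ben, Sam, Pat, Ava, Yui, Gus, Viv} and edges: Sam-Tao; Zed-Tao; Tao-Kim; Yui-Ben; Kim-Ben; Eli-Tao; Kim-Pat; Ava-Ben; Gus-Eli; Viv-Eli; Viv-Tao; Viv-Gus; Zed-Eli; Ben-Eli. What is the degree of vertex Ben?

4

Neighbors of Ben: Eli, Kim, Ava, Yui.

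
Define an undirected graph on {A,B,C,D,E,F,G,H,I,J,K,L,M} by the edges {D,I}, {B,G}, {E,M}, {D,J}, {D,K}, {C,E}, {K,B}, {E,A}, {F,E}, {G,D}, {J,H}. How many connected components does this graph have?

3

Component: {L}
Component: {A, C, E, F, M}
Component: {B, D, G, H, I, J, K}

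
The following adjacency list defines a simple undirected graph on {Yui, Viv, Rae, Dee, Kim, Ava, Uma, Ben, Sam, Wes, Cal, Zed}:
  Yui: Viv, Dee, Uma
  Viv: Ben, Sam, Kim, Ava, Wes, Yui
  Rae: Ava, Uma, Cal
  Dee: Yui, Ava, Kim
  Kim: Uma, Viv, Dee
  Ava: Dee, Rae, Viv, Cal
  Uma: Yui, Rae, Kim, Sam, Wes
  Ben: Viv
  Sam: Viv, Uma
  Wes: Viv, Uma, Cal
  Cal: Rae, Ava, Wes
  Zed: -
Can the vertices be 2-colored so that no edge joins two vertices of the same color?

No

The cycle Rae-Ava-Cal-Rae has length 3, which is odd, so the graph is not bipartite.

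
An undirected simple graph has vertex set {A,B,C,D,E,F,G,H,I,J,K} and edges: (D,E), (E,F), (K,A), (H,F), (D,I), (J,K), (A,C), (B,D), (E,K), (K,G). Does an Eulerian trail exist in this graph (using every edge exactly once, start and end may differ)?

No

Degrees: A:2, B:1, C:1, D:3, E:3, F:2, G:1, H:1, I:1, J:1, K:4
Odd-degree vertices: B, C, D, E, G, H, I, J (8 total).
An Eulerian trail requires 0 or 2 odd-degree vertices; here there are 8.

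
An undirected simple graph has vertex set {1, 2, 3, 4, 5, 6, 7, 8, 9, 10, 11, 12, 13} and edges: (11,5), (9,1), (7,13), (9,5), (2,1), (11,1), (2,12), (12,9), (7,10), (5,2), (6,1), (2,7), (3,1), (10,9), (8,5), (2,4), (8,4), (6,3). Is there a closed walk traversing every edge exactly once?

No

Degrees: 1:5, 2:5, 3:2, 4:2, 5:4, 6:2, 7:3, 8:2, 9:4, 10:2, 11:2, 12:2, 13:1
1, 2, 7, 13 have odd degree; an Eulerian circuit needs every degree to be even, so none exists.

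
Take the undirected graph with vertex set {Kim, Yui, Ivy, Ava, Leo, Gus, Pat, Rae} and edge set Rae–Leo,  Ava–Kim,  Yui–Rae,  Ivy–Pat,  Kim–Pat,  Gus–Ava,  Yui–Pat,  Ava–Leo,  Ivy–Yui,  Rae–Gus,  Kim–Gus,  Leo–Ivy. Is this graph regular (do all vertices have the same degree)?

Yes

Degrees: Kim:3, Yui:3, Ivy:3, Ava:3, Leo:3, Gus:3, Pat:3, Rae:3
All degrees equal 3; the graph is regular.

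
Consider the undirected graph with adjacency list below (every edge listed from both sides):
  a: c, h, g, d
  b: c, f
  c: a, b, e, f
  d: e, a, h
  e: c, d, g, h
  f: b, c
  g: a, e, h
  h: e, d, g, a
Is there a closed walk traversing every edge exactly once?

Degrees: a:4, b:2, c:4, d:3, e:4, f:2, g:3, h:4
d, g have odd degree; an Eulerian circuit needs every degree to be even, so none exists.

No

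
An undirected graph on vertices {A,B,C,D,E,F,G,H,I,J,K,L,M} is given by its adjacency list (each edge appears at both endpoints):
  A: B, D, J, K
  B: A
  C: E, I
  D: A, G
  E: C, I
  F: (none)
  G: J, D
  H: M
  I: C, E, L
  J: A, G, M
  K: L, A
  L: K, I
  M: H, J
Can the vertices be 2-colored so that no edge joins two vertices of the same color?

No

E-C-I-E is an odd cycle (length 3), and a bipartite graph can contain only even cycles.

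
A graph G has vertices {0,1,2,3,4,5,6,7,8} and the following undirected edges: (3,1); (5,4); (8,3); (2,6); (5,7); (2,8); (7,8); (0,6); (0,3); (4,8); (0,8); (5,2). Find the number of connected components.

Component: {0, 1, 2, 3, 4, 5, 6, 7, 8}

1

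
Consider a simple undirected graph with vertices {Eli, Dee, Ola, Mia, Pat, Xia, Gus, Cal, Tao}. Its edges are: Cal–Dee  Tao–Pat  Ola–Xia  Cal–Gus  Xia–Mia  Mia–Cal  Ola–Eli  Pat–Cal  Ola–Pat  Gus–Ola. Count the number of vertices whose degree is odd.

4

Degrees: Eli:1, Dee:1, Ola:4, Mia:2, Pat:3, Xia:2, Gus:2, Cal:4, Tao:1
Odd-degree vertices: Eli, Dee, Pat, Tao.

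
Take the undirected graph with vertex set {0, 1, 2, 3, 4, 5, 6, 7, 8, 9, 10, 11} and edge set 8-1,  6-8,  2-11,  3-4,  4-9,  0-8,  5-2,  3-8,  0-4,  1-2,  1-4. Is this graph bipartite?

A valid 2-coloring puts {2, 4, 7, 8, 10} on one side and {0, 1, 3, 5, 6, 9, 11} on the other; every edge crosses between the two sides.

Yes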